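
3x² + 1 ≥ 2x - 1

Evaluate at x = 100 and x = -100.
x = 100: LHS = 3·100² + 1 = 30001, RHS = 2·100 - 1 = 199; 30001 ≥ 199 — holds
x = -100: LHS = 3·(-100)² + 1 = 30001, RHS = 2·(-100) - 1 = -201; 30001 ≥ -201 — holds

Answer: Yes, holds for both x = 100 and x = -100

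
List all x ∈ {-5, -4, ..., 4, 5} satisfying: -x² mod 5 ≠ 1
Holds for: {-5, -4, -1, 0, 1, 4, 5}
Fails for: {-3, -2, 2, 3}

Answer: {-5, -4, -1, 0, 1, 4, 5}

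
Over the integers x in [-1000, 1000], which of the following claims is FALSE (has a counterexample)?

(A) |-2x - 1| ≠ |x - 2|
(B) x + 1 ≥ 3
(A) x = -3: LHS = |-2·(-3) - 1| = |5| = 5, RHS = |(-3) - 2| = |-5| = 5; 5 ≠ 5 — FAILS
(B) x = 0: LHS = 0 + 1 = 1; 1 ≥ 3 — FAILS

Answer: Both A and B are false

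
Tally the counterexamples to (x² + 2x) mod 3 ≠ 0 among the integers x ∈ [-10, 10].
Counterexamples in [-10, 10]: {-9, -8, -6, -5, -3, -2, 0, 1, 3, 4, 6, 7, 9, 10}.

Counting them gives 14 values.

Answer: 14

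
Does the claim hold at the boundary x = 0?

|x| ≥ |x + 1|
x = 0: LHS = |0| = 0, RHS = |0 + 1| = |1| = 1; 0 ≥ 1 — FAILS

The relation fails at x = 0, so x = 0 is a counterexample.

Answer: No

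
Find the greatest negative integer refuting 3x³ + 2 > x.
Testing negative integers from -1 downward:
x = -1: LHS = 3·(-1)³ + 2 = -1; -1 > -1 — FAILS  ← closest negative counterexample to 0

Answer: x = -1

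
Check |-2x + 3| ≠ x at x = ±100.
x = 100: LHS = |-2·100 + 3| = |-197| = 197; 197 ≠ 100 — holds
x = -100: LHS = |-2·(-100) + 3| = |203| = 203; 203 ≠ -100 — holds

Answer: Yes, holds for both x = 100 and x = -100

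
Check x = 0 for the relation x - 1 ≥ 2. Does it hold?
x = 0: LHS = 0 - 1 = -1; -1 ≥ 2 — FAILS

The relation fails at x = 0, so x = 0 is a counterexample.

Answer: No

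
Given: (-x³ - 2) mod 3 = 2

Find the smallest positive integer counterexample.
Testing positive integers:
x = 1: LHS = (-1³ - 2) mod 3 = (-3) mod 3 = 0; 0 = 2 — FAILS  ← smallest positive counterexample

Answer: x = 1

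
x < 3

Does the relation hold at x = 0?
x = 0: 0 < 3 — holds

The relation is satisfied at x = 0.

Answer: Yes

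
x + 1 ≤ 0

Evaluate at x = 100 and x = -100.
x = 100: LHS = 100 + 1 = 101; 101 ≤ 0 — FAILS
x = -100: LHS = (-100) + 1 = -99; -99 ≤ 0 — holds

Answer: Partially: fails for x = 100, holds for x = -100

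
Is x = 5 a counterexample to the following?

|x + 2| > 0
Substitute x = 5 into the relation:
x = 5: LHS = |5 + 2| = |7| = 7; 7 > 0 — holds

The claim holds here, so x = 5 is not a counterexample. (A counterexample exists elsewhere, e.g. x = -2.)

Answer: No, x = 5 is not a counterexample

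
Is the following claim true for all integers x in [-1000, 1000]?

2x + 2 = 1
The claim fails at x = 0:
x = 0: LHS = 2·0 + 2 = 2; 2 = 1 — FAILS

Because a single integer refutes it, the statement is false.

Answer: False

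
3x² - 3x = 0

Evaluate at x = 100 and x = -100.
x = 100: LHS = 3·100² - 3·100 = 29700; 29700 = 0 — FAILS
x = -100: LHS = 3·(-100)² - 3·(-100) = 30300; 30300 = 0 — FAILS

Answer: No, fails for both x = 100 and x = -100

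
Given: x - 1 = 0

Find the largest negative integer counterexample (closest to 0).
Testing negative integers from -1 downward:
x = -1: LHS = (-1) - 1 = -2; -2 = 0 — FAILS  ← closest negative counterexample to 0

Answer: x = -1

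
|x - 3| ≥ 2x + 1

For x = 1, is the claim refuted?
Substitute x = 1 into the relation:
x = 1: LHS = |1 - 3| = |-2| = 2, RHS = 2·1 + 1 = 3; 2 ≥ 3 — FAILS

Since the claim fails at x = 1, this value is a counterexample.

Answer: Yes, x = 1 is a counterexample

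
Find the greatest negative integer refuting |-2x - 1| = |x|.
Testing negative integers from -1 downward:
x = -1: LHS = |-2·(-1) - 1| = |1| = 1, RHS = |-1| = 1; 1 = 1 — holds
x = -2: LHS = |-2·(-2) - 1| = |3| = 3, RHS = |-2| = 2; 3 = 2 — FAILS  ← closest negative counterexample to 0

Answer: x = -2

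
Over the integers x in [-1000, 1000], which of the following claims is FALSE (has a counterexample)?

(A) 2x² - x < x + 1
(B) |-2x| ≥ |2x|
(A) x = -1: LHS = 2·(-1)² - (-1) = 3, RHS = (-1) + 1 = 0; 3 < 0 — FAILS

(B) Over all integers in [-1000, 1000], LHS − RHS is smallest at x = 0, where it equals 0:
x = 0: LHS = |-2·0| = |0| = 0, RHS = |2·0| = |0| = 0; 0 ≥ 0 — holds
At the ends of the range:
x = -1000: LHS = |-2·(-1000)| = |2000| = 2000, RHS = |2·(-1000)| = |-2000| = 2000; 2000 ≥ 2000 — holds
x = 1000: LHS = |-2·1000| = |-2000| = 2000, RHS = |2·1000| = |2000| = 2000; 2000 ≥ 2000 — holds
Hence LHS − RHS is never negative, i.e. LHS ≥ RHS throughout, so the relation holds for every integer in [-1000, 1000].

Only (A) has a counterexample.

Answer: A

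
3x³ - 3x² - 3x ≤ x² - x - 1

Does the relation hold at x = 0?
x = 0: LHS = 3·0³ - 3·0² - 3·0 = 0, RHS = 0² - 0 - 1 = -1; 0 ≤ -1 — FAILS

The relation fails at x = 0, so x = 0 is a counterexample.

Answer: No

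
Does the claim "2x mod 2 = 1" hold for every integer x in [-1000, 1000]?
The claim fails at x = 0:
x = 0: LHS = (2·0) mod 2 = 0 mod 2 = 0; 0 = 1 — FAILS

Because a single integer refutes it, the statement is false.

Answer: False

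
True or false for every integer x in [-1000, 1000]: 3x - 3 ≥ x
The claim fails at x = 0:
x = 0: LHS = 3·0 - 3 = -3; -3 ≥ 0 — FAILS

Because a single integer refutes it, the statement is false.

Answer: False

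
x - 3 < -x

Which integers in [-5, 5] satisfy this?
Holds for: {-5, -4, -3, -2, -1, 0, 1}
Fails for: {2, 3, 4, 5}

Answer: {-5, -4, -3, -2, -1, 0, 1}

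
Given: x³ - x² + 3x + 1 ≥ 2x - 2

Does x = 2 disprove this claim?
Substitute x = 2 into the relation:
x = 2: LHS = 2³ - 2² + 3·2 + 1 = 11, RHS = 2·2 - 2 = 2; 11 ≥ 2 — holds

The claim holds here, so x = 2 is not a counterexample. (A counterexample exists elsewhere, e.g. x = -2.)

Answer: No, x = 2 is not a counterexample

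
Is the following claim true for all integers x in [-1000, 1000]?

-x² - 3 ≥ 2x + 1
The claim fails at x = 0:
x = 0: LHS = -0² - 3 = -3, RHS = 2·0 + 1 = 1; -3 ≥ 1 — FAILS

Because a single integer refutes it, the statement is false.

Answer: False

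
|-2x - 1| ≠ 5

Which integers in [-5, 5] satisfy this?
Holds for: {-5, -4, -2, -1, 0, 1, 3, 4, 5}
Fails for: {-3, 2}

Answer: {-5, -4, -2, -1, 0, 1, 3, 4, 5}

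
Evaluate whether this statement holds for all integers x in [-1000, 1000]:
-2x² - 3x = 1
The claim fails at x = 0:
x = 0: LHS = -2·0² - 3·0 = 0; 0 = 1 — FAILS

Because a single integer refutes it, the statement is false.

Answer: False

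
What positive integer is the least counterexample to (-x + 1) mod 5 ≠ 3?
Testing positive integers:
x = 1: LHS = (-1 + 1) mod 5 = 0 mod 5 = 0; 0 ≠ 3 — holds
x = 2: LHS = (-2 + 1) mod 5 = (-1) mod 5 = 4; 4 ≠ 3 — holds
x = 3: LHS = (-3 + 1) mod 5 = (-2) mod 5 = 3; 3 ≠ 3 — FAILS  ← smallest positive counterexample

Answer: x = 3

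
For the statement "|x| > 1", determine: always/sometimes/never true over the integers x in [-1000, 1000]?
Holds at x = 2: LHS = |2| = 2; 2 > 1 — holds
Fails at x = 0: LHS = |0| = 0; 0 > 1 — FAILS
It is satisfied by some integers in the range but not all.

Answer: Sometimes true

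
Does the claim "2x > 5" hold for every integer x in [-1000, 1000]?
The claim fails at x = 0:
x = 0: LHS = 2·0 = 0; 0 > 5 — FAILS

Because a single integer refutes it, the statement is false.

Answer: False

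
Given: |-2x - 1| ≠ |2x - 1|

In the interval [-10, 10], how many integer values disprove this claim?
Counterexamples in [-10, 10]: {0}.

Counting them gives 1 values.

Answer: 1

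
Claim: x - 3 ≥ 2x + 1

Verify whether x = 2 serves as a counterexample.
Substitute x = 2 into the relation:
x = 2: LHS = 2 - 3 = -1, RHS = 2·2 + 1 = 5; -1 ≥ 5 — FAILS

Since the claim fails at x = 2, this value is a counterexample.

Answer: Yes, x = 2 is a counterexample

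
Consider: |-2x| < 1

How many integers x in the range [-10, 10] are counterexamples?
Counterexamples in [-10, 10]: {-10, -9, -8, -7, -6, -5, -4, -3, -2, -1, 1, 2, 3, 4, 5, 6, 7, 8, 9, 10}.

Counting them gives 20 values.

Answer: 20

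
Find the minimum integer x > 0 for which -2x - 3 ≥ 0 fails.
Testing positive integers:
x = 1: LHS = -2·1 - 3 = -5; -5 ≥ 0 — FAILS  ← smallest positive counterexample

Answer: x = 1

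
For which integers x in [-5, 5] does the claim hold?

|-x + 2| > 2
Holds for: {-5, -4, -3, -2, -1, 5}
Fails for: {0, 1, 2, 3, 4}

Answer: {-5, -4, -3, -2, -1, 5}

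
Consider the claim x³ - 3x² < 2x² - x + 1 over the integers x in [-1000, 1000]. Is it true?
The claim fails at x = 5:
x = 5: LHS = 5³ - 3·5² = 50, RHS = 2·5² - 5 + 1 = 46; 50 < 46 — FAILS

Because a single integer refutes it, the statement is false.

Answer: False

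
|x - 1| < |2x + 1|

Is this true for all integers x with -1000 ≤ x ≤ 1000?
The claim fails at x = 0:
x = 0: LHS = |0 - 1| = |-1| = 1, RHS = |2·0 + 1| = |1| = 1; 1 < 1 — FAILS

Because a single integer refutes it, the statement is false.

Answer: False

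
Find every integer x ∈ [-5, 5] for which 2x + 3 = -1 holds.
Holds for: {-2}
Fails for: {-5, -4, -3, -1, 0, 1, 2, 3, 4, 5}

Answer: {-2}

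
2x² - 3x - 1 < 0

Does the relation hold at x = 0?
x = 0: LHS = 2·0² - 3·0 - 1 = -1; -1 < 0 — holds

The relation is satisfied at x = 0.

Answer: Yes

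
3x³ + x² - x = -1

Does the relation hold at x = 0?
x = 0: LHS = 3·0³ + 0² - 0 = 0; 0 = -1 — FAILS

The relation fails at x = 0, so x = 0 is a counterexample.

Answer: No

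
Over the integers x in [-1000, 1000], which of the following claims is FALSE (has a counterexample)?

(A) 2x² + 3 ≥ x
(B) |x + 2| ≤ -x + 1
(A) Over all integers in [-1000, 1000], LHS − RHS is smallest at x = 0, where it equals 3:
x = 0: LHS = 2·0² + 3 = 3; 3 ≥ 0 — holds
At the ends of the range:
x = -1000: LHS = 2·(-1000)² + 3 = 2000003; 2000003 ≥ -1000 — holds
x = 1000: LHS = 2·1000² + 3 = 2000003; 2000003 ≥ 1000 — holds
Hence LHS − RHS is never negative, i.e. LHS ≥ RHS throughout, so the relation holds for every integer in [-1000, 1000].

(B) x = 0: LHS = |0 + 2| = |2| = 2, RHS = -0 + 1 = 1; 2 ≤ 1 — FAILS

Only (B) has a counterexample.

Answer: B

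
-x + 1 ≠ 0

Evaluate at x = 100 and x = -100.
x = 100: LHS = -100 + 1 = -99; -99 ≠ 0 — holds
x = -100: LHS = -(-100) + 1 = 101; 101 ≠ 0 — holds

Answer: Yes, holds for both x = 100 and x = -100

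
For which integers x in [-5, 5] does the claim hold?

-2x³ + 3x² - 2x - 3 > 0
Holds for: {-5, -4, -3, -2, -1}
Fails for: {0, 1, 2, 3, 4, 5}

Answer: {-5, -4, -3, -2, -1}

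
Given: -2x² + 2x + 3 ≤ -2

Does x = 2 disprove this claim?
Substitute x = 2 into the relation:
x = 2: LHS = -2·2² + 2·2 + 3 = -1; -1 ≤ -2 — FAILS

Since the claim fails at x = 2, this value is a counterexample.

Answer: Yes, x = 2 is a counterexample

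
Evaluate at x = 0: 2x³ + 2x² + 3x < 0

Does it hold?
x = 0: LHS = 2·0³ + 2·0² + 3·0 = 0; 0 < 0 — FAILS

The relation fails at x = 0, so x = 0 is a counterexample.

Answer: No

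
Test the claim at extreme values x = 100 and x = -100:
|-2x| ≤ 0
x = 100: LHS = |-2·100| = |-200| = 200; 200 ≤ 0 — FAILS
x = -100: LHS = |-2·(-100)| = |200| = 200; 200 ≤ 0 — FAILS

Answer: No, fails for both x = 100 and x = -100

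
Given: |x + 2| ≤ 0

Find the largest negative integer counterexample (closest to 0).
Testing negative integers from -1 downward:
x = -1: LHS = |(-1) + 2| = |1| = 1; 1 ≤ 0 — FAILS  ← closest negative counterexample to 0

Answer: x = -1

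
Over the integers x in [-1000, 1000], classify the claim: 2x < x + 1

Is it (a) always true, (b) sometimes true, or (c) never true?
Holds at x = 0: LHS = 2·0 = 0, RHS = 0 + 1 = 1; 0 < 1 — holds
Fails at x = 1: LHS = 2·1 = 2, RHS = 1 + 1 = 2; 2 < 2 — FAILS
It is satisfied by some integers in the range but not all.

Answer: Sometimes true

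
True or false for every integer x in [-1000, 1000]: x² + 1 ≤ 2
The claim fails at x = 2:
x = 2: LHS = 2² + 1 = 5; 5 ≤ 2 — FAILS

Because a single integer refutes it, the statement is false.

Answer: False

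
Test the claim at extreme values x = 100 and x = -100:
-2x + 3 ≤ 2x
x = 100: LHS = -2·100 + 3 = -197, RHS = 2·100 = 200; -197 ≤ 200 — holds
x = -100: LHS = -2·(-100) + 3 = 203, RHS = 2·(-100) = -200; 203 ≤ -200 — FAILS

Answer: Partially: holds for x = 100, fails for x = -100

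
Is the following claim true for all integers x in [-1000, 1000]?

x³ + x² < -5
The claim fails at x = 0:
x = 0: LHS = 0³ + 0² = 0; 0 < -5 — FAILS

Because a single integer refutes it, the statement is false.

Answer: False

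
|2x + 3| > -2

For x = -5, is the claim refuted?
Substitute x = -5 into the relation:
x = -5: LHS = |2·(-5) + 3| = |-7| = 7; 7 > -2 — holds

The relation holds at x = -5, so it is not a counterexample.

Answer: No, x = -5 is not a counterexample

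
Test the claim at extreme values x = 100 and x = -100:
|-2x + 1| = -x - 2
x = 100: LHS = |-2·100 + 1| = |-199| = 199, RHS = -100 - 2 = -102; 199 = -102 — FAILS
x = -100: LHS = |-2·(-100) + 1| = |201| = 201, RHS = -(-100) - 2 = 98; 201 = 98 — FAILS

Answer: No, fails for both x = 100 and x = -100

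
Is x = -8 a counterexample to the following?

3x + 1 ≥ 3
Substitute x = -8 into the relation:
x = -8: LHS = 3·(-8) + 1 = -23; -23 ≥ 3 — FAILS

Since the claim fails at x = -8, this value is a counterexample.

Answer: Yes, x = -8 is a counterexample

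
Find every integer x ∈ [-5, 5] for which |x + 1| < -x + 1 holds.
Holds for: {-5, -4, -3, -2, -1}
Fails for: {0, 1, 2, 3, 4, 5}

Answer: {-5, -4, -3, -2, -1}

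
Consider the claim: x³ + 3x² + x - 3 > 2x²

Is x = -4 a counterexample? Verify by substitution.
Substitute x = -4 into the relation:
x = -4: LHS = (-4)³ + 3·(-4)² + (-4) - 3 = -23, RHS = 2·(-4)² = 32; -23 > 32 — FAILS

Since the claim fails at x = -4, this value is a counterexample.

Answer: Yes, x = -4 is a counterexample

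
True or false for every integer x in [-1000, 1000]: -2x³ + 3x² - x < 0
The claim fails at x = 0:
x = 0: LHS = -2·0³ + 3·0² - 0 = 0; 0 < 0 — FAILS

Because a single integer refutes it, the statement is false.

Answer: False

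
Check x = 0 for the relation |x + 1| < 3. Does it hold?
x = 0: LHS = |0 + 1| = |1| = 1; 1 < 3 — holds

The relation is satisfied at x = 0.

Answer: Yes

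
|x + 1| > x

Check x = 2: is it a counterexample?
Substitute x = 2 into the relation:
x = 2: LHS = |2 + 1| = |3| = 3; 3 > 2 — holds

The relation holds at x = 2, so it is not a counterexample.

Answer: No, x = 2 is not a counterexample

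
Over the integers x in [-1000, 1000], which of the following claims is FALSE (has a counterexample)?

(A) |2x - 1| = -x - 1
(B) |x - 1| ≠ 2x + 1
(A) x = 0: LHS = |2·0 - 1| = |-1| = 1, RHS = -0 - 1 = -1; 1 = -1 — FAILS
(B) x = 0: LHS = |0 - 1| = |-1| = 1, RHS = 2·0 + 1 = 1; 1 ≠ 1 — FAILS

Answer: Both A and B are false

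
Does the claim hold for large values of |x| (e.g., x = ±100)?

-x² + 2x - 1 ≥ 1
x = 100: LHS = -100² + 2·100 - 1 = -9801; -9801 ≥ 1 — FAILS
x = -100: LHS = -(-100)² + 2·(-100) - 1 = -10201; -10201 ≥ 1 — FAILS

Answer: No, fails for both x = 100 and x = -100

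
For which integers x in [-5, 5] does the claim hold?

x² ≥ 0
Over all integers in [-5, 5], LHS − RHS is smallest at x = 0, where it equals 0:
x = 0: LHS = 0² = 0; 0 ≥ 0 — holds
At the ends of the range:
x = -5: LHS = (-5)² = 25; 25 ≥ 0 — holds
x = 5: LHS = 5² = 25; 25 ≥ 0 — holds
Hence LHS − RHS is never negative, i.e. LHS ≥ RHS throughout, so the relation holds for every integer in [-5, 5].

Answer: All integers in [-5, 5]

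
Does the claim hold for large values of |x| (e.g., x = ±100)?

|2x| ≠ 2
x = 100: LHS = |2·100| = |200| = 200; 200 ≠ 2 — holds
x = -100: LHS = |2·(-100)| = |-200| = 200; 200 ≠ 2 — holds

Answer: Yes, holds for both x = 100 and x = -100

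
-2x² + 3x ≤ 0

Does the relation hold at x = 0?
x = 0: LHS = -2·0² + 3·0 = 0; 0 ≤ 0 — holds

The relation is satisfied at x = 0.

Answer: Yes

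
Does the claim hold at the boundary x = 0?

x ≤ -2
x = 0: 0 ≤ -2 — FAILS

The relation fails at x = 0, so x = 0 is a counterexample.

Answer: No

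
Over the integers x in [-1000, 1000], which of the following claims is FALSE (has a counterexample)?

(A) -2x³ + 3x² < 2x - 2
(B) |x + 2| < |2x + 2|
(A) x = 0: LHS = -2·0³ + 3·0² = 0, RHS = 2·0 - 2 = -2; 0 < -2 — FAILS
(B) x = 0: LHS = |0 + 2| = |2| = 2, RHS = |2·0 + 2| = |2| = 2; 2 < 2 — FAILS

Answer: Both A and B are false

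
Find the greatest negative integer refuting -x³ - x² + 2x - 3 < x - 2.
Testing negative integers from -1 downward:
x = -1: LHS = -(-1)³ - (-1)² + 2·(-1) - 3 = -5, RHS = (-1) - 2 = -3; -5 < -3 — holds
x = -2: LHS = -(-2)³ - (-2)² + 2·(-2) - 3 = -3, RHS = (-2) - 2 = -4; -3 < -4 — FAILS  ← closest negative counterexample to 0

Answer: x = -2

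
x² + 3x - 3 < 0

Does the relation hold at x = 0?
x = 0: LHS = 0² + 3·0 - 3 = -3; -3 < 0 — holds

The relation is satisfied at x = 0.

Answer: Yes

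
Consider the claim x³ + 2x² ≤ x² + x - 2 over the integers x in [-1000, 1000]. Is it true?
The claim fails at x = 0:
x = 0: LHS = 0³ + 2·0² = 0, RHS = 0² + 0 - 2 = -2; 0 ≤ -2 — FAILS

Because a single integer refutes it, the statement is false.

Answer: False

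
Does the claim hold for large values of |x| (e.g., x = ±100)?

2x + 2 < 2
x = 100: LHS = 2·100 + 2 = 202; 202 < 2 — FAILS
x = -100: LHS = 2·(-100) + 2 = -198; -198 < 2 — holds

Answer: Partially: fails for x = 100, holds for x = -100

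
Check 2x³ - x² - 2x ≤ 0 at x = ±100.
x = 100: LHS = 2·100³ - 100² - 2·100 = 1989800; 1989800 ≤ 0 — FAILS
x = -100: LHS = 2·(-100)³ - (-100)² - 2·(-100) = -2009800; -2009800 ≤ 0 — holds

Answer: Partially: fails for x = 100, holds for x = -100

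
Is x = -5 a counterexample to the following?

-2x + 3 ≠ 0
Substitute x = -5 into the relation:
x = -5: LHS = -2·(-5) + 3 = 13; 13 ≠ 0 — holds

The relation holds at x = -5, so it is not a counterexample.

Answer: No, x = -5 is not a counterexample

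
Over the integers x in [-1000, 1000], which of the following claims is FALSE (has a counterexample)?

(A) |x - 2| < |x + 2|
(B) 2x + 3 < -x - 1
(A) x = 0: LHS = |0 - 2| = |-2| = 2, RHS = |0 + 2| = |2| = 2; 2 < 2 — FAILS
(B) x = 0: LHS = 2·0 + 3 = 3, RHS = -0 - 1 = -1; 3 < -1 — FAILS

Answer: Both A and B are false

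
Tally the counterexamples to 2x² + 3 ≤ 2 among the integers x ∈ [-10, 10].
Counterexamples in [-10, 10]: {-10, -9, -8, -7, -6, -5, -4, -3, -2, -1, 0, 1, 2, 3, 4, 5, 6, 7, 8, 9, 10}.

Counting them gives 21 values.

Answer: 21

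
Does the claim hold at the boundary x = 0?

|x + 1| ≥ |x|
x = 0: LHS = |0 + 1| = |1| = 1, RHS = |0| = 0; 1 ≥ 0 — holds

The relation is satisfied at x = 0.

Answer: Yes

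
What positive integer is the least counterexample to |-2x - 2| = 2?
Testing positive integers:
x = 1: LHS = |-2·1 - 2| = |-4| = 4; 4 = 2 — FAILS  ← smallest positive counterexample

Answer: x = 1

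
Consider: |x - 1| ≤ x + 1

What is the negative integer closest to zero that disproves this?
Testing negative integers from -1 downward:
x = -1: LHS = |(-1) - 1| = |-2| = 2, RHS = (-1) + 1 = 0; 2 ≤ 0 — FAILS  ← closest negative counterexample to 0

Answer: x = -1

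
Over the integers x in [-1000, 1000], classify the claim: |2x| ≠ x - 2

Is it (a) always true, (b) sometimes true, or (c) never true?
Over all integers in [-1000, 1000], LHS − RHS is always positive; it is smallest at x = 0, where it equals 2:
x = 0: LHS = |2·0| = |0| = 0, RHS = 0 - 2 = -2; 0 ≠ -2 — holds
At the ends of the range:
x = -1000: LHS = |2·(-1000)| = |-2000| = 2000, RHS = (-1000) - 2 = -1002; 2000 ≠ -1002 — holds
x = 1000: LHS = |2·1000| = |2000| = 2000, RHS = 1000 - 2 = 998; 2000 ≠ 998 — holds
Hence LHS − RHS is never 0, i.e. the two sides are never equal, so the relation holds for every integer in [-1000, 1000].

No counterexample exists.

Answer: Always true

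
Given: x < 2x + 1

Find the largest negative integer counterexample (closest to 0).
Testing negative integers from -1 downward:
x = -1: RHS = 2·(-1) + 1 = -1; -1 < -1 — FAILS  ← closest negative counterexample to 0

Answer: x = -1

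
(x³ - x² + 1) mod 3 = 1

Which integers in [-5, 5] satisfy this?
Holds for: {-5, -3, -2, 0, 1, 3, 4}
Fails for: {-4, -1, 2, 5}

Answer: {-5, -3, -2, 0, 1, 3, 4}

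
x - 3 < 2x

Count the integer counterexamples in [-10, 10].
Counterexamples in [-10, 10]: {-10, -9, -8, -7, -6, -5, -4, -3}.

Counting them gives 8 values.

Answer: 8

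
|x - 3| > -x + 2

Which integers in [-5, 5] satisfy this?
Over all integers in [-5, 5], LHS − RHS is smallest at x = 0, where it equals 1:
x = 0: LHS = |0 - 3| = |-3| = 3, RHS = -0 + 2 = 2; 3 > 2 — holds
At the ends of the range:
x = -5: LHS = |(-5) - 3| = |-8| = 8, RHS = -(-5) + 2 = 7; 8 > 7 — holds
x = 5: LHS = |5 - 3| = |2| = 2, RHS = -5 + 2 = -3; 2 > -3 — holds
Hence LHS − RHS is never zero or negative, i.e. LHS > RHS throughout, so the relation holds for every integer in [-5, 5].

Answer: All integers in [-5, 5]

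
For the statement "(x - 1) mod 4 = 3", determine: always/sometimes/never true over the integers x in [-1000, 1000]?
Holds at x = 0: LHS = (0 - 1) mod 4 = (-1) mod 4 = 3; 3 = 3 — holds
Fails at x = 1: LHS = (1 - 1) mod 4 = 0 mod 4 = 0; 0 = 3 — FAILS
It is satisfied by some integers in the range but not all.

Answer: Sometimes true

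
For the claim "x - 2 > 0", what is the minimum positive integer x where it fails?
Testing positive integers:
x = 1: LHS = 1 - 2 = -1; -1 > 0 — FAILS  ← smallest positive counterexample

Answer: x = 1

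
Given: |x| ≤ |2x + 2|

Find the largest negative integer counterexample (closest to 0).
Testing negative integers from -1 downward:
x = -1: LHS = |-1| = 1, RHS = |2·(-1) + 2| = |0| = 0; 1 ≤ 0 — FAILS  ← closest negative counterexample to 0

Answer: x = -1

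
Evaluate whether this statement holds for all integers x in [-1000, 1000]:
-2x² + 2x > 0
The claim fails at x = 0:
x = 0: LHS = -2·0² + 2·0 = 0; 0 > 0 — FAILS

Because a single integer refutes it, the statement is false.

Answer: False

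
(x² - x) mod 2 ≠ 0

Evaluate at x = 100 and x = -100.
x = 100: LHS = (100² - 100) mod 2 = 9900 mod 2 = 0; 0 ≠ 0 — FAILS
x = -100: LHS = ((-100)² - (-100)) mod 2 = 10100 mod 2 = 0; 0 ≠ 0 — FAILS

Answer: No, fails for both x = 100 and x = -100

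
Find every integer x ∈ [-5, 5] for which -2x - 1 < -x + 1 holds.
Holds for: {-1, 0, 1, 2, 3, 4, 5}
Fails for: {-5, -4, -3, -2}

Answer: {-1, 0, 1, 2, 3, 4, 5}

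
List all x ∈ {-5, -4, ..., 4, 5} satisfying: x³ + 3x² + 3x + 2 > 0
Holds for: {-1, 0, 1, 2, 3, 4, 5}
Fails for: {-5, -4, -3, -2}

Answer: {-1, 0, 1, 2, 3, 4, 5}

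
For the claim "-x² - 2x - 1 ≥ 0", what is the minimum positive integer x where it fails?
Testing positive integers:
x = 1: LHS = -1² - 2·1 - 1 = -4; -4 ≥ 0 — FAILS  ← smallest positive counterexample

Answer: x = 1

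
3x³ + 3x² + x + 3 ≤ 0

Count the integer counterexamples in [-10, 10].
Counterexamples in [-10, 10]: {-1, 0, 1, 2, 3, 4, 5, 6, 7, 8, 9, 10}.

Counting them gives 12 values.

Answer: 12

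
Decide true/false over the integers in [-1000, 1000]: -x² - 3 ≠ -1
Over all integers in [-1000, 1000], LHS − RHS is always negative; it is closest to 0 at x = 0, where it equals -2:
x = 0: LHS = -0² - 3 = -3; -3 ≠ -1 — holds
At the ends of the range:
x = -1000: LHS = -(-1000)² - 3 = -1000003; -1000003 ≠ -1 — holds
x = 1000: LHS = -1000² - 3 = -1000003; -1000003 ≠ -1 — holds
Hence LHS − RHS is never 0, i.e. the two sides are never equal, so the relation holds for every integer in [-1000, 1000].

No counterexample exists.

Answer: True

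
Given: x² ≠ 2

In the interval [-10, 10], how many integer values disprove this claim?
Track d = LHS − RHS over the integers in [-10, 10]. Equality would need d = 0, but d changes sign only between consecutive integers, jumping over 0:
x = -2: LHS = (-2)² = 4; 4 ≠ 2 — holds  (d = 2)
x = -1: LHS = (-1)² = 1; 1 ≠ 2 — holds  (d = -1)
x = 1: LHS = 1² = 1; 1 ≠ 2 — holds  (d = -1)
x = 2: LHS = 2² = 4; 4 ≠ 2 — holds  (d = 2)
Away from these crossings d keeps a constant sign, and checking every integer in [-10, 10] confirms d ≠ 0 throughout. Hence the two sides are never equal, so the relation holds for every integer in [-10, 10].

No counterexample appears in that range.

Answer: 0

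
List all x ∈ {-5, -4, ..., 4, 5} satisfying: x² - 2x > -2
Over all integers in [-5, 5], LHS − RHS is smallest at x = 1, where it equals 1:
x = 1: LHS = 1² - 2·1 = -1; -1 > -2 — holds
At the ends of the range:
x = -5: LHS = (-5)² - 2·(-5) = 35; 35 > -2 — holds
x = 5: LHS = 5² - 2·5 = 15; 15 > -2 — holds
Hence LHS − RHS is never zero or negative, i.e. LHS > RHS throughout, so the relation holds for every integer in [-5, 5].

Answer: All integers in [-5, 5]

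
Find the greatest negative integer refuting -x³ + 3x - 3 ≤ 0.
Testing negative integers from -1 downward:
x = -1: LHS = -(-1)³ + 3·(-1) - 3 = -5; -5 ≤ 0 — holds
x = -2: LHS = -(-2)³ + 3·(-2) - 3 = -1; -1 ≤ 0 — holds
x = -3: LHS = -(-3)³ + 3·(-3) - 3 = 15; 15 ≤ 0 — FAILS  ← closest negative counterexample to 0

Answer: x = -3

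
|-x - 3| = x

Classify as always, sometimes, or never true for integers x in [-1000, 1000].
Over all integers in [-1000, 1000], LHS − RHS is always positive; it is smallest at x = 0, where it equals 3:
x = 0: LHS = |-0 - 3| = |-3| = 3; 3 = 0 — FAILS
At the ends of the range:
x = -1000: LHS = |-(-1000) - 3| = |997| = 997; 997 = -1000 — FAILS
x = 1000: LHS = |-1000 - 3| = |-1003| = 1003; 1003 = 1000 — FAILS
Hence LHS − RHS is never 0, i.e. the two sides are never equal, so the claimed relation (=) fails for every integer in [-1000, 1000].

No integer in the range satisfies it.

Answer: Never true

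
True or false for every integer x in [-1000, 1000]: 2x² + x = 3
The claim fails at x = 0:
x = 0: LHS = 2·0² + 0 = 0; 0 = 3 — FAILS

Because a single integer refutes it, the statement is false.

Answer: False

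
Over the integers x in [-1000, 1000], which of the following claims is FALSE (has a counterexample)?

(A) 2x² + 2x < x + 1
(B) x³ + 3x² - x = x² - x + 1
(A) x = 1: LHS = 2·1² + 2·1 = 4, RHS = 1 + 1 = 2; 4 < 2 — FAILS
(B) x = 0: LHS = 0³ + 3·0² - 0 = 0, RHS = 0² - 0 + 1 = 1; 0 = 1 — FAILS

Answer: Both A and B are false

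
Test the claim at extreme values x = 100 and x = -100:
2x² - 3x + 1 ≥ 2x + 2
x = 100: LHS = 2·100² - 3·100 + 1 = 19701, RHS = 2·100 + 2 = 202; 19701 ≥ 202 — holds
x = -100: LHS = 2·(-100)² - 3·(-100) + 1 = 20301, RHS = 2·(-100) + 2 = -198; 20301 ≥ -198 — holds

Answer: Yes, holds for both x = 100 and x = -100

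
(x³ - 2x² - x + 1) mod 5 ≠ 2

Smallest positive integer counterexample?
Testing positive integers:
x = 1: LHS = (1³ - 2·1² - 1 + 1) mod 5 = (-1) mod 5 = 4; 4 ≠ 2 — holds
x = 2: LHS = (2³ - 2·2² - 2 + 1) mod 5 = (-1) mod 5 = 4; 4 ≠ 2 — holds
x = 3: LHS = (3³ - 2·3² - 3 + 1) mod 5 = 7 mod 5 = 2; 2 ≠ 2 — FAILS  ← smallest positive counterexample

Answer: x = 3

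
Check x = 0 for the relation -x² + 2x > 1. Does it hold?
x = 0: LHS = -0² + 2·0 = 0; 0 > 1 — FAILS

The relation fails at x = 0, so x = 0 is a counterexample.

Answer: No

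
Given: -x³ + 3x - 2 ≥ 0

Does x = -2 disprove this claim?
Substitute x = -2 into the relation:
x = -2: LHS = -(-2)³ + 3·(-2) - 2 = 0; 0 ≥ 0 — holds

The claim holds here, so x = -2 is not a counterexample. (A counterexample exists elsewhere, e.g. x = 0.)

Answer: No, x = -2 is not a counterexample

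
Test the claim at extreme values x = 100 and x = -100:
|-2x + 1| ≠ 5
x = 100: LHS = |-2·100 + 1| = |-199| = 199; 199 ≠ 5 — holds
x = -100: LHS = |-2·(-100) + 1| = |201| = 201; 201 ≠ 5 — holds

Answer: Yes, holds for both x = 100 and x = -100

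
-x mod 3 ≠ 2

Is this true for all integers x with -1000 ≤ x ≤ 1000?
The claim fails at x = 1:
x = 1: LHS = (-1) mod 3 = 2; 2 ≠ 2 — FAILS

Because a single integer refutes it, the statement is false.

Answer: False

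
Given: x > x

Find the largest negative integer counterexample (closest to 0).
Testing negative integers from -1 downward:
x = -1: -1 > -1 — FAILS  ← closest negative counterexample to 0

Answer: x = -1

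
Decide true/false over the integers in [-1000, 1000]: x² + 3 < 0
The claim fails at x = 0:
x = 0: LHS = 0² + 3 = 3; 3 < 0 — FAILS

Because a single integer refutes it, the statement is false.

Answer: False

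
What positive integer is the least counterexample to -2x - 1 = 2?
Testing positive integers:
x = 1: LHS = -2·1 - 1 = -3; -3 = 2 — FAILS  ← smallest positive counterexample

Answer: x = 1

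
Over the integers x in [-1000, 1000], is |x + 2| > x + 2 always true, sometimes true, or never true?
Holds at x = -3: LHS = |(-3) + 2| = |-1| = 1, RHS = (-3) + 2 = -1; 1 > -1 — holds
Fails at x = 0: LHS = |0 + 2| = |2| = 2, RHS = 0 + 2 = 2; 2 > 2 — FAILS
It is satisfied by some integers in the range but not all.

Answer: Sometimes true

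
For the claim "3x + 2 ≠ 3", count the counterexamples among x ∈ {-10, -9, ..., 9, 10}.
Track d = LHS − RHS over the integers in [-10, 10]. Equality would need d = 0, but d changes sign only between consecutive integers, jumping over 0:
x = 0: LHS = 3·0 + 2 = 2; 2 ≠ 3 — holds  (d = -1)
x = 1: LHS = 3·1 + 2 = 5; 5 ≠ 3 — holds  (d = 2)
Away from these crossings d keeps a constant sign, and checking every integer in [-10, 10] confirms d ≠ 0 throughout. Hence the two sides are never equal, so the relation holds for every integer in [-10, 10].

No counterexample appears in that range.

Answer: 0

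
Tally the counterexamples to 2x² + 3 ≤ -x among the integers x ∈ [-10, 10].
Counterexamples in [-10, 10]: {-10, -9, -8, -7, -6, -5, -4, -3, -2, -1, 0, 1, 2, 3, 4, 5, 6, 7, 8, 9, 10}.

Counting them gives 21 values.

Answer: 21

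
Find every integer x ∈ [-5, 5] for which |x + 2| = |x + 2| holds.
LHS − RHS = 0 at every integer in [-5, 5]; the two sides always agree. For instance:
x = -5: LHS = |(-5) + 2| = |-3| = 3, RHS = |(-5) + 2| = |-3| = 3; 3 = 3 — holds
x = 0: LHS = |0 + 2| = |2| = 2, RHS = |0 + 2| = |2| = 2; 2 = 2 — holds
x = 5: LHS = |5 + 2| = |7| = 7, RHS = |5 + 2| = |7| = 7; 7 = 7 — holds
The sides are never unequal, so the relation holds for every integer in [-5, 5].

Answer: All integers in [-5, 5]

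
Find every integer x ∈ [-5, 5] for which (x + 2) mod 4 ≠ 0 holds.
Holds for: {-5, -4, -3, -1, 0, 1, 3, 4, 5}
Fails for: {-2, 2}

Answer: {-5, -4, -3, -1, 0, 1, 3, 4, 5}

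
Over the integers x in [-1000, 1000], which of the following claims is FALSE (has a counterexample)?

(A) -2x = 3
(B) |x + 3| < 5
(A) x = 0: LHS = -2·0 = 0; 0 = 3 — FAILS
(B) x = 2: LHS = |2 + 3| = |5| = 5; 5 < 5 — FAILS

Answer: Both A and B are false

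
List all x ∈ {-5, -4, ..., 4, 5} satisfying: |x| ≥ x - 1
Over all integers in [-5, 5], LHS − RHS is smallest at x = 0, where it equals 1:
x = 0: LHS = |0| = 0, RHS = 0 - 1 = -1; 0 ≥ -1 — holds
At the ends of the range:
x = -5: LHS = |-5| = 5, RHS = (-5) - 1 = -6; 5 ≥ -6 — holds
x = 5: LHS = |5| = 5, RHS = 5 - 1 = 4; 5 ≥ 4 — holds
Hence LHS − RHS is never negative, i.e. LHS ≥ RHS throughout, so the relation holds for every integer in [-5, 5].

Answer: All integers in [-5, 5]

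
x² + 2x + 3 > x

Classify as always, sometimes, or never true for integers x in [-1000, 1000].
Over all integers in [-1000, 1000], LHS − RHS is smallest at x = 0, where it equals 3:
x = 0: LHS = 0² + 2·0 + 3 = 3; 3 > 0 — holds
At the ends of the range:
x = -1000: LHS = (-1000)² + 2·(-1000) + 3 = 998003; 998003 > -1000 — holds
x = 1000: LHS = 1000² + 2·1000 + 3 = 1002003; 1002003 > 1000 — holds
Hence LHS − RHS is never zero or negative, i.e. LHS > RHS throughout, so the relation holds for every integer in [-1000, 1000].

No counterexample exists.

Answer: Always true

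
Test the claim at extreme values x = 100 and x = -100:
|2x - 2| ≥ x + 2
x = 100: LHS = |2·100 - 2| = |198| = 198, RHS = 100 + 2 = 102; 198 ≥ 102 — holds
x = -100: LHS = |2·(-100) - 2| = |-202| = 202, RHS = (-100) + 2 = -98; 202 ≥ -98 — holds

Answer: Yes, holds for both x = 100 and x = -100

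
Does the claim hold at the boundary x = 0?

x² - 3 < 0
x = 0: LHS = 0² - 3 = -3; -3 < 0 — holds

The relation is satisfied at x = 0.

Answer: Yes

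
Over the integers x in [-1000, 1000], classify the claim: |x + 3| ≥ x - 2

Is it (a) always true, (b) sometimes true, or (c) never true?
Over all integers in [-1000, 1000], LHS − RHS is smallest at x = 0, where it equals 5:
x = 0: LHS = |0 + 3| = |3| = 3, RHS = 0 - 2 = -2; 3 ≥ -2 — holds
At the ends of the range:
x = -1000: LHS = |(-1000) + 3| = |-997| = 997, RHS = (-1000) - 2 = -1002; 997 ≥ -1002 — holds
x = 1000: LHS = |1000 + 3| = |1003| = 1003, RHS = 1000 - 2 = 998; 1003 ≥ 998 — holds
Hence LHS − RHS is never negative, i.e. LHS ≥ RHS throughout, so the relation holds for every integer in [-1000, 1000].

No counterexample exists.

Answer: Always true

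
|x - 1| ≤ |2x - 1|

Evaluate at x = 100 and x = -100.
x = 100: LHS = |100 - 1| = |99| = 99, RHS = |2·100 - 1| = |199| = 199; 99 ≤ 199 — holds
x = -100: LHS = |(-100) - 1| = |-101| = 101, RHS = |2·(-100) - 1| = |-201| = 201; 101 ≤ 201 — holds

Answer: Yes, holds for both x = 100 and x = -100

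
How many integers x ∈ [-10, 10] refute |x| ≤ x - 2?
Counterexamples in [-10, 10]: {-10, -9, -8, -7, -6, -5, -4, -3, -2, -1, 0, 1, 2, 3, 4, 5, 6, 7, 8, 9, 10}.

Counting them gives 21 values.

Answer: 21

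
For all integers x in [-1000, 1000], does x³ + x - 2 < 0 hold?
The claim fails at x = 1:
x = 1: LHS = 1³ + 1 - 2 = 0; 0 < 0 — FAILS

Because a single integer refutes it, the statement is false.

Answer: False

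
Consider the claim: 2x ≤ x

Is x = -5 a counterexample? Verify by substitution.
Substitute x = -5 into the relation:
x = -5: LHS = 2·(-5) = -10; -10 ≤ -5 — holds

The claim holds here, so x = -5 is not a counterexample. (A counterexample exists elsewhere, e.g. x = 1.)

Answer: No, x = -5 is not a counterexample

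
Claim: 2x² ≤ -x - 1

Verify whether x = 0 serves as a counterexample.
Substitute x = 0 into the relation:
x = 0: LHS = 2·0² = 0, RHS = -0 - 1 = -1; 0 ≤ -1 — FAILS

Since the claim fails at x = 0, this value is a counterexample.

Answer: Yes, x = 0 is a counterexample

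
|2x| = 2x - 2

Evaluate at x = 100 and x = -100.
x = 100: LHS = |2·100| = |200| = 200, RHS = 2·100 - 2 = 198; 200 = 198 — FAILS
x = -100: LHS = |2·(-100)| = |-200| = 200, RHS = 2·(-100) - 2 = -202; 200 = -202 — FAILS

Answer: No, fails for both x = 100 and x = -100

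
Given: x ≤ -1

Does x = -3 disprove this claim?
Substitute x = -3 into the relation:
x = -3: -3 ≤ -1 — holds

The claim holds here, so x = -3 is not a counterexample. (A counterexample exists elsewhere, e.g. x = 0.)

Answer: No, x = -3 is not a counterexample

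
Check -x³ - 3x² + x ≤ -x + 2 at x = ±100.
x = 100: LHS = -100³ - 3·100² + 100 = -1029900, RHS = -100 + 2 = -98; -1029900 ≤ -98 — holds
x = -100: LHS = -(-100)³ - 3·(-100)² + (-100) = 969900, RHS = -(-100) + 2 = 102; 969900 ≤ 102 — FAILS

Answer: Partially: holds for x = 100, fails for x = -100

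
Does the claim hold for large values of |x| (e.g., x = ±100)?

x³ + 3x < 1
x = 100: LHS = 100³ + 3·100 = 1000300; 1000300 < 1 — FAILS
x = -100: LHS = (-100)³ + 3·(-100) = -1000300; -1000300 < 1 — holds

Answer: Partially: fails for x = 100, holds for x = -100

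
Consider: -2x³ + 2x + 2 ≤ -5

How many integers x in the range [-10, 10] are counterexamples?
Counterexamples in [-10, 10]: {-10, -9, -8, -7, -6, -5, -4, -3, -2, -1, 0, 1}.

Counting them gives 12 values.

Answer: 12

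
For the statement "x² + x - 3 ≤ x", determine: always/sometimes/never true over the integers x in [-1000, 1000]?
Holds at x = 0: LHS = 0² + 0 - 3 = -3; -3 ≤ 0 — holds
Fails at x = 2: LHS = 2² + 2 - 3 = 3; 3 ≤ 2 — FAILS
It is satisfied by some integers in the range but not all.

Answer: Sometimes true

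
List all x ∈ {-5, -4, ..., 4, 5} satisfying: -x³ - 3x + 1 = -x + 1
Holds for: {0}
Fails for: {-5, -4, -3, -2, -1, 1, 2, 3, 4, 5}

Answer: {0}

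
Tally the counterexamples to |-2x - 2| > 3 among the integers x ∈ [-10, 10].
Counterexamples in [-10, 10]: {-2, -1, 0}.

Counting them gives 3 values.

Answer: 3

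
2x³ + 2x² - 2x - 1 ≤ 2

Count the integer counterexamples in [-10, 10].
Counterexamples in [-10, 10]: {2, 3, 4, 5, 6, 7, 8, 9, 10}.

Counting them gives 9 values.

Answer: 9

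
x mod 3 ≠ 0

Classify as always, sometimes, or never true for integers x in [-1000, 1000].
Holds at x = 1: LHS = 1 mod 3 = 1; 1 ≠ 0 — holds
Fails at x = 0: LHS = 0 mod 3 = 0; 0 ≠ 0 — FAILS
It is satisfied by some integers in the range but not all.

Answer: Sometimes true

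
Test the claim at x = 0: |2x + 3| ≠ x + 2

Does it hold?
x = 0: LHS = |2·0 + 3| = |3| = 3, RHS = 0 + 2 = 2; 3 ≠ 2 — holds

The relation is satisfied at x = 0.

Answer: Yes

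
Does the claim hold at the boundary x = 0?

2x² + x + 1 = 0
x = 0: LHS = 2·0² + 0 + 1 = 1; 1 = 0 — FAILS

The relation fails at x = 0, so x = 0 is a counterexample.

Answer: No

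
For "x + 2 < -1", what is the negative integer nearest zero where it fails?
Testing negative integers from -1 downward:
x = -1: LHS = (-1) + 2 = 1; 1 < -1 — FAILS  ← closest negative counterexample to 0

Answer: x = -1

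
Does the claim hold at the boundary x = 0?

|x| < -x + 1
x = 0: LHS = |0| = 0, RHS = -0 + 1 = 1; 0 < 1 — holds

The relation is satisfied at x = 0.

Answer: Yes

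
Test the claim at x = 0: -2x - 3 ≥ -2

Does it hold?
x = 0: LHS = -2·0 - 3 = -3; -3 ≥ -2 — FAILS

The relation fails at x = 0, so x = 0 is a counterexample.

Answer: No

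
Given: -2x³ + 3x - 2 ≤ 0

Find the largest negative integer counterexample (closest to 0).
Testing negative integers from -1 downward:
x = -1: LHS = -2·(-1)³ + 3·(-1) - 2 = -3; -3 ≤ 0 — holds
x = -2: LHS = -2·(-2)³ + 3·(-2) - 2 = 8; 8 ≤ 0 — FAILS  ← closest negative counterexample to 0

Answer: x = -2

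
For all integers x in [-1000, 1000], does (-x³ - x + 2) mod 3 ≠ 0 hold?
The claim fails at x = 1:
x = 1: LHS = (-1³ - 1 + 2) mod 3 = 0 mod 3 = 0; 0 ≠ 0 — FAILS

Because a single integer refutes it, the statement is false.

Answer: False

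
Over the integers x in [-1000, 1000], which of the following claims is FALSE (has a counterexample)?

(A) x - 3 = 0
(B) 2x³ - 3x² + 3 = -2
(A) x = 0: LHS = 0 - 3 = -3; -3 = 0 — FAILS
(B) x = 0: LHS = 2·0³ - 3·0² + 3 = 3; 3 = -2 — FAILS

Answer: Both A and B are false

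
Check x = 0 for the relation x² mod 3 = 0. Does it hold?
x = 0: LHS = (0²) mod 3 = 0 mod 3 = 0; 0 = 0 — holds

The relation is satisfied at x = 0.

Answer: Yes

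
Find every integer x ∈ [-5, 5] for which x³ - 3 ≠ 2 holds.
Track d = LHS − RHS over the integers in [-5, 5]. Equality would need d = 0, but d changes sign only between consecutive integers, jumping over 0:
x = 1: LHS = 1³ - 3 = -2; -2 ≠ 2 — holds  (d = -4)
x = 2: LHS = 2³ - 3 = 5; 5 ≠ 2 — holds  (d = 3)
Away from these crossings d keeps a constant sign, and checking every integer in [-5, 5] confirms d ≠ 0 throughout. Hence the two sides are never equal, so the relation holds for every integer in [-5, 5].

Answer: All integers in [-5, 5]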